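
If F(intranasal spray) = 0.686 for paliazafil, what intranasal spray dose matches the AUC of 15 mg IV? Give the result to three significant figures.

For equal systemic exposure: F × D_ev = D_iv
D_ev = D_iv / F = 15 / 0.686 = 21.8659 mg

D_intranasal = 21.9 mg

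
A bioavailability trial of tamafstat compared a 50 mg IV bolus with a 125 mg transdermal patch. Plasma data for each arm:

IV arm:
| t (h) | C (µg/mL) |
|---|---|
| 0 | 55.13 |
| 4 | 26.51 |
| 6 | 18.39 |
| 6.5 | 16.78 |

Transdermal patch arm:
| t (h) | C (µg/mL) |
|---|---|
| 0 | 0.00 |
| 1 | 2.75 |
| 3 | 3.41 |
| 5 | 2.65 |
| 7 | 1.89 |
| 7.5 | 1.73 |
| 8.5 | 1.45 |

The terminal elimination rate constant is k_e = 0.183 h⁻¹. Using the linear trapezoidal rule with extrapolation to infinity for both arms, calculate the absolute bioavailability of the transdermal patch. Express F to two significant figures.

Trapezoidal AUC_0→6.5 (IV):
  [0→4]: (55.13+26.51)/2 × 4 = 163.28
  [4→6]: (26.51+18.39)/2 × 2 = 44.9
  [6→6.5]: (18.39+16.78)/2 × 0.5 = 8.7925
  Sum = 216.9725 µg/mL·h
IV tail: 16.78/0.183 = 91.694; AUC_iv,0→∞ = 216.9725 + 91.694 = 308.6665 µg/mL·h
Trapezoidal AUC_0→8.5 (transdermal patch):
  [0→1]: (0.00+2.75)/2 × 1 = 1.375
  [1→3]: (2.75+3.41)/2 × 2 = 6.16
  [3→5]: (3.41+2.65)/2 × 2 = 6.06
  [5→7]: (2.65+1.89)/2 × 2 = 4.54
  [7→7.5]: (1.89+1.73)/2 × 0.5 = 0.905
  [7.5→8.5]: (1.73+1.45)/2 × 1 = 1.59
  Sum = 20.63 µg/mL·h
transdermal patch tail: 1.45/0.183 = 7.923; AUC_ev,0→∞ = 20.63 + 7.923 = 28.553 µg/mL·h
F = (AUC_ev/D_ev)/(AUC_iv/D_iv) = (28.553/125)/(308.6665/50) = 0.228424/6.17333 = 0.0370

F = 0.037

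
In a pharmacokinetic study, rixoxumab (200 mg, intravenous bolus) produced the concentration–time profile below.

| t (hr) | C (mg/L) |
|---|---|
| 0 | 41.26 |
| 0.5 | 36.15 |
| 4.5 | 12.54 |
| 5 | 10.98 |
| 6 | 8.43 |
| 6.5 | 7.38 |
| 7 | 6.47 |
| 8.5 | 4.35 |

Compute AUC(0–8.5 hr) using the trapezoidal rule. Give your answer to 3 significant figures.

Trapezoidal AUC_0→8.5:
  [0→0.5]: (41.26+36.15)/2 × 0.5 = 19.3525
  [0.5→4.5]: (36.15+12.54)/2 × 4 = 97.38
  [4.5→5]: (12.54+10.98)/2 × 0.5 = 5.88
  [5→6]: (10.98+8.43)/2 × 1 = 9.705
  [6→6.5]: (8.43+7.38)/2 × 0.5 = 3.9525
  [6.5→7]: (7.38+6.47)/2 × 0.5 = 3.4625
  [7→8.5]: (6.47+4.35)/2 × 1.5 = 8.115
  Sum = 147.8475 mg/L·hr

AUC = 148 mg/L·hr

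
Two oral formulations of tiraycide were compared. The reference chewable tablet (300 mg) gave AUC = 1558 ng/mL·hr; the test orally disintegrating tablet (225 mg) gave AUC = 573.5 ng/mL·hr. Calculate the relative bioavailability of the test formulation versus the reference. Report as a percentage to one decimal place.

F_rel = 49.1%

F_rel = (AUC_test/D_test) / (AUC_ref/D_ref)
      = (573.5/225) / (1558/300)
      = 2.54889 / 5.19333 = 0.4908 = 49.08%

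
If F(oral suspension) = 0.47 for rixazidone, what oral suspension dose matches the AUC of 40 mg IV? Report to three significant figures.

D_oral = 85.1 mg

For equal systemic exposure: F × D_ev = D_iv
D_ev = D_iv / F = 40 / 0.47 = 85.1064 mg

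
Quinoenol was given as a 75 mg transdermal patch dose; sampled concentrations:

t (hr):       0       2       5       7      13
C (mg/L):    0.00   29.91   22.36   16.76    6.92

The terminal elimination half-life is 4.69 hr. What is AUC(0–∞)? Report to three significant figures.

Trapezoidal AUC_0→13:
  [0→2]: (0.00+29.91)/2 × 2 = 29.91
  [2→5]: (29.91+22.36)/2 × 3 = 78.405
  [5→7]: (22.36+16.76)/2 × 2 = 39.12
  [7→13]: (16.76+6.92)/2 × 6 = 71.04
  Sum = 218.475 mg/L·hr
k_e = ln2 / t½ = 0.693147 / 4.69 = 0.1478 hr^-1
Extrapolated tail: C_last / k_e = 6.92 / 0.1478 = 46.820
AUC_0→∞ = 218.475 + 46.820 = 265.295 mg/L·hr

AUC = 265 mg/L·hr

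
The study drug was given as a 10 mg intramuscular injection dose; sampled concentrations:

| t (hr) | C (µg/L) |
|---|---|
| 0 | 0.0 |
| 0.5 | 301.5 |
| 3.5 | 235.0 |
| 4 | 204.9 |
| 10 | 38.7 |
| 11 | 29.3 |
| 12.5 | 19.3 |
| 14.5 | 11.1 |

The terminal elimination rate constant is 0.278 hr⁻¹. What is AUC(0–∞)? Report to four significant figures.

AUC = 1862 µg/L·hr

Trapezoidal AUC_0→14.5:
  [0→0.5]: (0.0+301.5)/2 × 0.5 = 75.375
  [0.5→3.5]: (301.5+235.0)/2 × 3 = 804.75
  [3.5→4]: (235.0+204.9)/2 × 0.5 = 109.975
  [4→10]: (204.9+38.7)/2 × 6 = 730.8
  [10→11]: (38.7+29.3)/2 × 1 = 34.0
  [11→12.5]: (29.3+19.3)/2 × 1.5 = 36.45
  [12.5→14.5]: (19.3+11.1)/2 × 2 = 30.4
  Sum = 1821.75 µg/L·hr
Extrapolated tail: C_last / k_e = 11.1 / 0.278 = 39.928
AUC_0→∞ = 1821.75 + 39.928 = 1861.678 µg/L·hr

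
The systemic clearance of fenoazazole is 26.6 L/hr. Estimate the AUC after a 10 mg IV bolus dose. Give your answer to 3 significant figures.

AUC_0→∞ = Dose_iv / CL
        = 10 / 26.6 = 0.37594 mg/L·hr

AUC = 0.376 mg/L·hr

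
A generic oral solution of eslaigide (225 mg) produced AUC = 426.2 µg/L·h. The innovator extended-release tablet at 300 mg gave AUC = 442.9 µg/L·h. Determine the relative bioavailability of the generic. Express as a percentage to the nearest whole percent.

F_rel = 128%

F_rel = (AUC_test/D_test) / (AUC_ref/D_ref)
      = (426.2/225) / (442.9/300)
      = 1.89422 / 1.47633 = 1.2831 = 128.31%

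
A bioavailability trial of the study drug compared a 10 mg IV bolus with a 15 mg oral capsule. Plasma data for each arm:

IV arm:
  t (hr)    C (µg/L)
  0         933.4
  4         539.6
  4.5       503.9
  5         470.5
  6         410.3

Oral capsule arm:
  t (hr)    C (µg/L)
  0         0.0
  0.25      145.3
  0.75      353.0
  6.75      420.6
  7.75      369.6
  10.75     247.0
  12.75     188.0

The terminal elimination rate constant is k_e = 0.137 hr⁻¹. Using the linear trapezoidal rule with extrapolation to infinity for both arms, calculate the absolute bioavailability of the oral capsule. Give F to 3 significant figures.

Trapezoidal AUC_0→6 (IV):
  [0→4]: (933.4+539.6)/2 × 4 = 2946.0
  [4→4.5]: (539.6+503.9)/2 × 0.5 = 260.875
  [4.5→5]: (503.9+470.5)/2 × 0.5 = 243.6
  [5→6]: (470.5+410.3)/2 × 1 = 440.4
  Sum = 3890.875 µg/L·hr
IV tail: 410.3/0.137 = 2994.891; AUC_iv,0→∞ = 3890.875 + 2994.891 = 6885.766 µg/L·hr
Trapezoidal AUC_0→12.75 (oral capsule):
  [0→0.25]: (0.0+145.3)/2 × 0.25 = 18.1625
  [0.25→0.75]: (145.3+353.0)/2 × 0.5 = 124.575
  [0.75→6.75]: (353.0+420.6)/2 × 6 = 2320.8
  [6.75→7.75]: (420.6+369.6)/2 × 1 = 395.1
  [7.75→10.75]: (369.6+247.0)/2 × 3 = 924.9
  [10.75→12.75]: (247.0+188.0)/2 × 2 = 435.0
  Sum = 4218.5375 µg/L·hr
oral capsule tail: 188.0/0.137 = 1372.263; AUC_ev,0→∞ = 4218.5375 + 1372.263 = 5590.8005 µg/L·hr
F = (AUC_ev/D_ev)/(AUC_iv/D_iv) = (5590.8005/15)/(6885.766/10) = 372.72/688.5766 = 0.5413

F = 0.541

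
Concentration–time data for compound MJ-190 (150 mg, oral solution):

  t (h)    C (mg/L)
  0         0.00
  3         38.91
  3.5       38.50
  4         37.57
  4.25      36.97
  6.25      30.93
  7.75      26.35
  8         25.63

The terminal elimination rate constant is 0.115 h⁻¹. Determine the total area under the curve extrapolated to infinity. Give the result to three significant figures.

AUC = 446 mg/L·h

Trapezoidal AUC_0→8:
  [0→3]: (0.00+38.91)/2 × 3 = 58.365
  [3→3.5]: (38.91+38.50)/2 × 0.5 = 19.3525
  [3.5→4]: (38.50+37.57)/2 × 0.5 = 19.0175
  [4→4.25]: (37.57+36.97)/2 × 0.25 = 9.3175
  [4.25→6.25]: (36.97+30.93)/2 × 2 = 67.9
  [6.25→7.75]: (30.93+26.35)/2 × 1.5 = 42.96
  [7.75→8]: (26.35+25.63)/2 × 0.25 = 6.4975
  Sum = 223.41 mg/L·h
Extrapolated tail: C_last / k_e = 25.63 / 0.115 = 222.870
AUC_0→∞ = 223.41 + 222.870 = 446.28 mg/L·h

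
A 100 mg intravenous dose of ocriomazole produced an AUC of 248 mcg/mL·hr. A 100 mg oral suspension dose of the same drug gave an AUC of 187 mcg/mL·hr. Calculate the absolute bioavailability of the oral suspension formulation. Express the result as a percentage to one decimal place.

F = (AUC_ev / D_ev) / (AUC_iv / D_iv)
  = (187/100) / (248/100)
  = 1.87 / 2.48 = 0.7540
  = 75.40%

F = 75.4%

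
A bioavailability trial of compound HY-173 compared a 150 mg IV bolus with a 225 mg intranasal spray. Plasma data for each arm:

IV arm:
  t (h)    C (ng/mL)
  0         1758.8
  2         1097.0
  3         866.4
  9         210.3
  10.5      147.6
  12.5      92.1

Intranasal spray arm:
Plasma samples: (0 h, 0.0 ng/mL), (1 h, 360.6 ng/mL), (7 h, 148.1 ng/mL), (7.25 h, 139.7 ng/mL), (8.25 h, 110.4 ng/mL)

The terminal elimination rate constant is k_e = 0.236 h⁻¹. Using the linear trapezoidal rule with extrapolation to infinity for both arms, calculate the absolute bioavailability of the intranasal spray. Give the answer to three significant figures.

F = 0.195

Trapezoidal AUC_0→12.5 (IV):
  [0→2]: (1758.8+1097.0)/2 × 2 = 2855.8
  [2→3]: (1097.0+866.4)/2 × 1 = 981.7
  [3→9]: (866.4+210.3)/2 × 6 = 3230.1
  [9→10.5]: (210.3+147.6)/2 × 1.5 = 268.425
  [10.5→12.5]: (147.6+92.1)/2 × 2 = 239.7
  Sum = 7575.725 ng/mL·h
IV tail: 92.1/0.236 = 390.254; AUC_iv,0→∞ = 7575.725 + 390.254 = 7965.979 ng/mL·h
Trapezoidal AUC_0→8.25 (intranasal spray):
  [0→1]: (0.0+360.6)/2 × 1 = 180.3
  [1→7]: (360.6+148.1)/2 × 6 = 1526.1
  [7→7.25]: (148.1+139.7)/2 × 0.25 = 35.975
  [7.25→8.25]: (139.7+110.4)/2 × 1 = 125.05
  Sum = 1867.425 ng/mL·h
intranasal spray tail: 110.4/0.236 = 467.797; AUC_ev,0→∞ = 1867.425 + 467.797 = 2335.222 ng/mL·h
F = (AUC_ev/D_ev)/(AUC_iv/D_iv) = (2335.222/225)/(7965.979/150) = 10.3788/53.1065 = 0.1954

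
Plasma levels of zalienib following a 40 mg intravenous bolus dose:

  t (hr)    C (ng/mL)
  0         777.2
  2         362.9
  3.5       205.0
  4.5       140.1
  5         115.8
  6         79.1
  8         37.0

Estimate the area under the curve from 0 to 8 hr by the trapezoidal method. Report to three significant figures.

AUC = 2020 ng/mL·hr

Trapezoidal AUC_0→8:
  [0→2]: (777.2+362.9)/2 × 2 = 1140.1
  [2→3.5]: (362.9+205.0)/2 × 1.5 = 425.925
  [3.5→4.5]: (205.0+140.1)/2 × 1 = 172.55
  [4.5→5]: (140.1+115.8)/2 × 0.5 = 63.975
  [5→6]: (115.8+79.1)/2 × 1 = 97.45
  [6→8]: (79.1+37.0)/2 × 2 = 116.1
  Sum = 2016.1 ng/mL·hr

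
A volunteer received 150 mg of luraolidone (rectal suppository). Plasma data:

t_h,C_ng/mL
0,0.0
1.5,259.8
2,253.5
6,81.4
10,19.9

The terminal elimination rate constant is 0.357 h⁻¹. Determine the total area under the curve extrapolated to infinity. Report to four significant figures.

AUC = 1251 ng/mL·h

Trapezoidal AUC_0→10:
  [0→1.5]: (0.0+259.8)/2 × 1.5 = 194.85
  [1.5→2]: (259.8+253.5)/2 × 0.5 = 128.325
  [2→6]: (253.5+81.4)/2 × 4 = 669.8
  [6→10]: (81.4+19.9)/2 × 4 = 202.6
  Sum = 1195.575 ng/mL·h
Extrapolated tail: C_last / k_e = 19.9 / 0.357 = 55.742
AUC_0→∞ = 1195.575 + 55.742 = 1251.317 ng/mL·h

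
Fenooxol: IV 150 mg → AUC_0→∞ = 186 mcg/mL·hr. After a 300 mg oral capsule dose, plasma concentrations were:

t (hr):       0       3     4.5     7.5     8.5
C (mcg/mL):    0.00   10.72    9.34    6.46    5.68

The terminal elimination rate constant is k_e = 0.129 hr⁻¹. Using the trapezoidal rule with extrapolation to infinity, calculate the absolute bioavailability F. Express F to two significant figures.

F = 0.28

Trapezoidal AUC_0→8.5 (oral capsule):
  [0→3]: (0.00+10.72)/2 × 3 = 16.08
  [3→4.5]: (10.72+9.34)/2 × 1.5 = 15.045
  [4.5→7.5]: (9.34+6.46)/2 × 3 = 23.7
  [7.5→8.5]: (6.46+5.68)/2 × 1 = 6.07
  Sum = 60.895 mcg/mL·hr
Tail: C_last/k_e = 5.68/0.129 = 44.031
AUC_0→∞ (oral capsule) = 60.895 + 44.031 = 104.926 mcg/mL·hr
F = (AUC_ev/D_ev)/(AUC_iv/D_iv) = (104.926/300)/(186/150) = 0.349753/1.24 = 0.2821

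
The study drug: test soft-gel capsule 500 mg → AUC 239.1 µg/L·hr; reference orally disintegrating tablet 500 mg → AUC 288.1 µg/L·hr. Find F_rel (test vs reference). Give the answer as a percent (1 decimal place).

F_rel = 83.0%

F_rel = (AUC_test/D_test) / (AUC_ref/D_ref)
      = (239.1/500) / (288.1/500)
      = 0.4782 / 0.5762 = 0.8299 = 82.99%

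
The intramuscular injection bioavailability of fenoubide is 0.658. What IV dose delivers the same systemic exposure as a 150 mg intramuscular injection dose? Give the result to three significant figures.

Systemic exposure from an extravascular dose = F × D_ev, so the equivalent IV dose is F × D_ev.
D_iv = F × D_ev = 0.658 × 150 = 98.7 mg

D_iv = 98.7 mg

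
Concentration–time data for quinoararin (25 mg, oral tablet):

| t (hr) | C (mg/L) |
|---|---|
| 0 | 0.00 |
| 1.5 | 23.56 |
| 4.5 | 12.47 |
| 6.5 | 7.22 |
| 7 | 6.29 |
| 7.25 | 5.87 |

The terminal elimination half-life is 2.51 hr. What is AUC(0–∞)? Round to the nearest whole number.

AUC = 118 mg/L·hr

Trapezoidal AUC_0→7.25:
  [0→1.5]: (0.00+23.56)/2 × 1.5 = 17.67
  [1.5→4.5]: (23.56+12.47)/2 × 3 = 54.045
  [4.5→6.5]: (12.47+7.22)/2 × 2 = 19.69
  [6.5→7]: (7.22+6.29)/2 × 0.5 = 3.3775
  [7→7.25]: (6.29+5.87)/2 × 0.25 = 1.52
  Sum = 96.3025 mg/L·hr
k_e = ln2 / t½ = 0.693147 / 2.51 = 0.2762 hr^-1
Extrapolated tail: C_last / k_e = 5.87 / 0.2762 = 21.253
AUC_0→∞ = 96.3025 + 21.253 = 117.5555 mg/L·hr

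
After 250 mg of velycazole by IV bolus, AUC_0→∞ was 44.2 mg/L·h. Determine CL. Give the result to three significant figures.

CL = 5.66 L/h

CL = Dose_iv / AUC_0→∞
   = 250 / 44.2 = 5.65611 L/h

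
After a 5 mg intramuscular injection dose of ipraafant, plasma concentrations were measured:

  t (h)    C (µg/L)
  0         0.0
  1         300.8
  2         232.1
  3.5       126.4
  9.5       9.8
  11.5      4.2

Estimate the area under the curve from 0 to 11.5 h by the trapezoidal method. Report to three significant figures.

AUC = 1110 µg/L·h

Trapezoidal AUC_0→11.5:
  [0→1]: (0.0+300.8)/2 × 1 = 150.4
  [1→2]: (300.8+232.1)/2 × 1 = 266.45
  [2→3.5]: (232.1+126.4)/2 × 1.5 = 268.875
  [3.5→9.5]: (126.4+9.8)/2 × 6 = 408.6
  [9.5→11.5]: (9.8+4.2)/2 × 2 = 14.0
  Sum = 1108.325 µg/L·h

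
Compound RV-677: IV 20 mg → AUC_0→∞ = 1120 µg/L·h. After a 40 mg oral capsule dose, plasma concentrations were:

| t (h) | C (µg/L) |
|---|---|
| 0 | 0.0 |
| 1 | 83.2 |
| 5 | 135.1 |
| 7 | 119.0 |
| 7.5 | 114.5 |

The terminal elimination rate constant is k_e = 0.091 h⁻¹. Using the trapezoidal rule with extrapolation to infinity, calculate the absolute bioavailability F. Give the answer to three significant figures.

F = 0.915

Trapezoidal AUC_0→7.5 (oral capsule):
  [0→1]: (0.0+83.2)/2 × 1 = 41.6
  [1→5]: (83.2+135.1)/2 × 4 = 436.6
  [5→7]: (135.1+119.0)/2 × 2 = 254.1
  [7→7.5]: (119.0+114.5)/2 × 0.5 = 58.375
  Sum = 790.675 µg/L·h
Tail: C_last/k_e = 114.5/0.091 = 1258.242
AUC_0→∞ (oral capsule) = 790.675 + 1258.242 = 2048.917 µg/L·h
F = (AUC_ev/D_ev)/(AUC_iv/D_iv) = (2048.917/40)/(1120/20) = 51.222925/56 = 0.9147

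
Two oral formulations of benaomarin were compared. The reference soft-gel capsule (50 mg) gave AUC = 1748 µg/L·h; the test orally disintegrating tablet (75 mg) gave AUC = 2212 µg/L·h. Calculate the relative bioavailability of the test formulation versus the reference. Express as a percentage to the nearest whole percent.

F_rel = 84%

F_rel = (AUC_test/D_test) / (AUC_ref/D_ref)
      = (2212/75) / (1748/50)
      = 29.4933 / 34.96 = 0.8436 = 84.36%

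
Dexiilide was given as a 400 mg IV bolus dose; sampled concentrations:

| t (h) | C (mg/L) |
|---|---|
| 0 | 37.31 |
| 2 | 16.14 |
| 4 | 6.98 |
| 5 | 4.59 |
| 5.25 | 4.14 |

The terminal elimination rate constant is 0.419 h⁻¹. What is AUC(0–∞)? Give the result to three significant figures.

AUC = 93.3 mg/L·h

Trapezoidal AUC_0→5.25:
  [0→2]: (37.31+16.14)/2 × 2 = 53.45
  [2→4]: (16.14+6.98)/2 × 2 = 23.12
  [4→5]: (6.98+4.59)/2 × 1 = 5.785
  [5→5.25]: (4.59+4.14)/2 × 0.25 = 1.09125
  Sum = 83.44625 mg/L·h
Extrapolated tail: C_last / k_e = 4.14 / 0.419 = 9.881
AUC_0→∞ = 83.44625 + 9.881 = 93.32725 mg/L·h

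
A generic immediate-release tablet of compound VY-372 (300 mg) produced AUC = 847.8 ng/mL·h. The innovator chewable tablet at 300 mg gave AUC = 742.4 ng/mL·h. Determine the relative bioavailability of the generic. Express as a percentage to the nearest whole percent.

F_rel = (AUC_test/D_test) / (AUC_ref/D_ref)
      = (847.8/300) / (742.4/300)
      = 2.826 / 2.47467 = 1.1420 = 114.20%

F_rel = 114%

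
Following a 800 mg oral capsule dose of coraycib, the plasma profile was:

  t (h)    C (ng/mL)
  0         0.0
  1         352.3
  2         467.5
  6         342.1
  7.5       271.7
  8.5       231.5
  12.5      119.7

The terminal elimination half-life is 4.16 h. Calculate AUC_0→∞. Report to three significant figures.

Trapezoidal AUC_0→12.5:
  [0→1]: (0.0+352.3)/2 × 1 = 176.15
  [1→2]: (352.3+467.5)/2 × 1 = 409.9
  [2→6]: (467.5+342.1)/2 × 4 = 1619.2
  [6→7.5]: (342.1+271.7)/2 × 1.5 = 460.35
  [7.5→8.5]: (271.7+231.5)/2 × 1 = 251.6
  [8.5→12.5]: (231.5+119.7)/2 × 4 = 702.4
  Sum = 3619.6 ng/mL·h
k_e = ln2 / t½ = 0.693147 / 4.16 = 0.1666 h^-1
Extrapolated tail: C_last / k_e = 119.7 / 0.1666 = 718.487
AUC_0→∞ = 3619.6 + 718.487 = 4338.087 ng/mL·h

AUC = 4340 ng/mL·h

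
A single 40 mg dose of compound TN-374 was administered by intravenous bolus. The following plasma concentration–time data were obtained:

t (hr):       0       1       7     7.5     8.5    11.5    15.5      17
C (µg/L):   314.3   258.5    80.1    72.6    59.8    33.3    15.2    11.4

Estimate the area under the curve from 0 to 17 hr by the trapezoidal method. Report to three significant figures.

Trapezoidal AUC_0→17:
  [0→1]: (314.3+258.5)/2 × 1 = 286.4
  [1→7]: (258.5+80.1)/2 × 6 = 1015.8
  [7→7.5]: (80.1+72.6)/2 × 0.5 = 38.175
  [7.5→8.5]: (72.6+59.8)/2 × 1 = 66.2
  [8.5→11.5]: (59.8+33.3)/2 × 3 = 139.65
  [11.5→15.5]: (33.3+15.2)/2 × 4 = 97.0
  [15.5→17]: (15.2+11.4)/2 × 1.5 = 19.95
  Sum = 1663.175 µg/L·hr

AUC = 1660 µg/L·hr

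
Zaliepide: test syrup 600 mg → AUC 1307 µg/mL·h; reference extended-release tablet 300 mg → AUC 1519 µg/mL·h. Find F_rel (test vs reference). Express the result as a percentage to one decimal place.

F_rel = 43.0%

F_rel = (AUC_test/D_test) / (AUC_ref/D_ref)
      = (1307/600) / (1519/300)
      = 2.17833 / 5.06333 = 0.4302 = 43.02%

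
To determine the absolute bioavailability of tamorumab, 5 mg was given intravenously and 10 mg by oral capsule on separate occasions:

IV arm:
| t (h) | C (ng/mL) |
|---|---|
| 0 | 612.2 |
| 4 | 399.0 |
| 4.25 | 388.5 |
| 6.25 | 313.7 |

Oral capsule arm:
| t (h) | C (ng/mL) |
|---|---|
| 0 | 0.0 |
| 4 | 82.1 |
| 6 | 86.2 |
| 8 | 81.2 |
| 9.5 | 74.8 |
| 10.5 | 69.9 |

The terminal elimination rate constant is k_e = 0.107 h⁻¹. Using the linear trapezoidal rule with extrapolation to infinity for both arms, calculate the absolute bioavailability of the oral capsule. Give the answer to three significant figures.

Trapezoidal AUC_0→6.25 (IV):
  [0→4]: (612.2+399.0)/2 × 4 = 2022.4
  [4→4.25]: (399.0+388.5)/2 × 0.25 = 98.4375
  [4.25→6.25]: (388.5+313.7)/2 × 2 = 702.2
  Sum = 2823.0375 ng/mL·h
IV tail: 313.7/0.107 = 2931.776; AUC_iv,0→∞ = 2823.0375 + 2931.776 = 5754.8135 ng/mL·h
Trapezoidal AUC_0→10.5 (oral capsule):
  [0→4]: (0.0+82.1)/2 × 4 = 164.2
  [4→6]: (82.1+86.2)/2 × 2 = 168.3
  [6→8]: (86.2+81.2)/2 × 2 = 167.4
  [8→9.5]: (81.2+74.8)/2 × 1.5 = 117.0
  [9.5→10.5]: (74.8+69.9)/2 × 1 = 72.35
  Sum = 689.25 ng/mL·h
oral capsule tail: 69.9/0.107 = 653.271; AUC_ev,0→∞ = 689.25 + 653.271 = 1342.521 ng/mL·h
F = (AUC_ev/D_ev)/(AUC_iv/D_iv) = (1342.521/10)/(5754.8135/5) = 134.2521/1150.9627 = 0.1166

F = 0.117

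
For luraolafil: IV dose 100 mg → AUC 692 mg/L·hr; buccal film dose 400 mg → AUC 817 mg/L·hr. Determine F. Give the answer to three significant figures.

F = (AUC_ev / D_ev) / (AUC_iv / D_iv)
  = (817/400) / (692/100)
  = 2.0425 / 6.92 = 0.2952

F = 0.295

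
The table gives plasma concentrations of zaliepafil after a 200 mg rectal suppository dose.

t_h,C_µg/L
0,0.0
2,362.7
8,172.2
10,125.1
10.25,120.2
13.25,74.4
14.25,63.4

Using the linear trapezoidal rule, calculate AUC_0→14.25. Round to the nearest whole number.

Trapezoidal AUC_0→14.25:
  [0→2]: (0.0+362.7)/2 × 2 = 362.7
  [2→8]: (362.7+172.2)/2 × 6 = 1604.7
  [8→10]: (172.2+125.1)/2 × 2 = 297.3
  [10→10.25]: (125.1+120.2)/2 × 0.25 = 30.6625
  [10.25→13.25]: (120.2+74.4)/2 × 3 = 291.9
  [13.25→14.25]: (74.4+63.4)/2 × 1 = 68.9
  Sum = 2656.1625 µg/L·h

AUC = 2656 µg/L·h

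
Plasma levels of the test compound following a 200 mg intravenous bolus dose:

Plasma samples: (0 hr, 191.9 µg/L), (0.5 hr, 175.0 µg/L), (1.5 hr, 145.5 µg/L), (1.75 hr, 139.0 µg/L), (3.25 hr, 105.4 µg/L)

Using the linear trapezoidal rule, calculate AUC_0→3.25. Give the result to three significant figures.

Trapezoidal AUC_0→3.25:
  [0→0.5]: (191.9+175.0)/2 × 0.5 = 91.725
  [0.5→1.5]: (175.0+145.5)/2 × 1 = 160.25
  [1.5→1.75]: (145.5+139.0)/2 × 0.25 = 35.5625
  [1.75→3.25]: (139.0+105.4)/2 × 1.5 = 183.3
  Sum = 470.8375 µg/L·hr

AUC = 471 µg/L·hr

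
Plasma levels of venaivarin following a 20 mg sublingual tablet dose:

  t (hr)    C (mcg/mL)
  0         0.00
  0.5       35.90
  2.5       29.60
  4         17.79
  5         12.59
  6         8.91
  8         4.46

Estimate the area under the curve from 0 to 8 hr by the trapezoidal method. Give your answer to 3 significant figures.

Trapezoidal AUC_0→8:
  [0→0.5]: (0.00+35.90)/2 × 0.5 = 8.975
  [0.5→2.5]: (35.90+29.60)/2 × 2 = 65.5
  [2.5→4]: (29.60+17.79)/2 × 1.5 = 35.5425
  [4→5]: (17.79+12.59)/2 × 1 = 15.19
  [5→6]: (12.59+8.91)/2 × 1 = 10.75
  [6→8]: (8.91+4.46)/2 × 2 = 13.37
  Sum = 149.3275 mcg/mL·hr

AUC = 149 mcg/mL·hr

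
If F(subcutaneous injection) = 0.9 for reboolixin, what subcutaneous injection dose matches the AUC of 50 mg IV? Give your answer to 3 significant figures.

D_subcutaneous = 55.6 mg

For equal systemic exposure: F × D_ev = D_iv
D_ev = D_iv / F = 50 / 0.9 = 55.5556 mg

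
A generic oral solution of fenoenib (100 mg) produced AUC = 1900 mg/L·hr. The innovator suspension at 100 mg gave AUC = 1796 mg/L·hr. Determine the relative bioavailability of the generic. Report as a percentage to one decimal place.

F_rel = 105.8%

F_rel = (AUC_test/D_test) / (AUC_ref/D_ref)
      = (1900/100) / (1796/100)
      = 19 / 17.96 = 1.0579 = 105.79%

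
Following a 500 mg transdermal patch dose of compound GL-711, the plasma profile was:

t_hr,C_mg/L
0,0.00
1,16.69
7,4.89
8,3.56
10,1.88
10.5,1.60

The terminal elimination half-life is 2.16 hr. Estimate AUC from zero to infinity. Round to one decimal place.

Trapezoidal AUC_0→10.5:
  [0→1]: (0.00+16.69)/2 × 1 = 8.345
  [1→7]: (16.69+4.89)/2 × 6 = 64.74
  [7→8]: (4.89+3.56)/2 × 1 = 4.225
  [8→10]: (3.56+1.88)/2 × 2 = 5.44
  [10→10.5]: (1.88+1.60)/2 × 0.5 = 0.87
  Sum = 83.62 mg/L·hr
k_e = ln2 / t½ = 0.693147 / 2.16 = 0.3209 hr^-1
Extrapolated tail: C_last / k_e = 1.60 / 0.3209 = 4.986
AUC_0→∞ = 83.62 + 4.986 = 88.606 mg/L·hr

AUC = 88.6 mg/L·hr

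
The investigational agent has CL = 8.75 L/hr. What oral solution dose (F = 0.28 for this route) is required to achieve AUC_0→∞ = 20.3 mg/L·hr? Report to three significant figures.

Dose = 634 mg

Dose = CL × AUC_0→∞ / F
     = 8.75 × 20.3 / 0.28 = 634.375 mg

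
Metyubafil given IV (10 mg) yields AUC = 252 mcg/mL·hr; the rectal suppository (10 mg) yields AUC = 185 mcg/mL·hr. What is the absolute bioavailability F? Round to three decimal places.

F = (AUC_ev / D_ev) / (AUC_iv / D_iv)
  = (185/10) / (252/10)
  = 18.5 / 25.2 = 0.7341

F = 0.734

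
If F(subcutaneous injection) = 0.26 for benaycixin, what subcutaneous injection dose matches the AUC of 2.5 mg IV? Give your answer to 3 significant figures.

D_subcutaneous = 9.62 mg

For equal systemic exposure: F × D_ev = D_iv
D_ev = D_iv / F = 2.5 / 0.26 = 9.61538 mg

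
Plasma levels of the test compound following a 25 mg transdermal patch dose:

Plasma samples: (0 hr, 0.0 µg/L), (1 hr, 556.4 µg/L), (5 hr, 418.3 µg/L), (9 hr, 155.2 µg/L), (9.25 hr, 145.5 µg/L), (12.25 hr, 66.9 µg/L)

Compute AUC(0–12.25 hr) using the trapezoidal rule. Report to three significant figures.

AUC = 3730 µg/L·hr

Trapezoidal AUC_0→12.25:
  [0→1]: (0.0+556.4)/2 × 1 = 278.2
  [1→5]: (556.4+418.3)/2 × 4 = 1949.4
  [5→9]: (418.3+155.2)/2 × 4 = 1147.0
  [9→9.25]: (155.2+145.5)/2 × 0.25 = 37.5875
  [9.25→12.25]: (145.5+66.9)/2 × 3 = 318.6
  Sum = 3730.7875 µg/L·hr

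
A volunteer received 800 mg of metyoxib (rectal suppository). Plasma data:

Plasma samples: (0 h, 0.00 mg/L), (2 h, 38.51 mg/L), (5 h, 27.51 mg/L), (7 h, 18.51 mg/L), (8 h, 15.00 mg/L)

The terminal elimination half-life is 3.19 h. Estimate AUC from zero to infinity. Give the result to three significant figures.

Trapezoidal AUC_0→8:
  [0→2]: (0.00+38.51)/2 × 2 = 38.51
  [2→5]: (38.51+27.51)/2 × 3 = 99.03
  [5→7]: (27.51+18.51)/2 × 2 = 46.02
  [7→8]: (18.51+15.00)/2 × 1 = 16.755
  Sum = 200.315 mg/L·h
k_e = ln2 / t½ = 0.693147 / 3.19 = 0.2173 h^-1
Extrapolated tail: C_last / k_e = 15.00 / 0.2173 = 69.029
AUC_0→∞ = 200.315 + 69.029 = 269.344 mg/L·h

AUC = 269 mg/L·h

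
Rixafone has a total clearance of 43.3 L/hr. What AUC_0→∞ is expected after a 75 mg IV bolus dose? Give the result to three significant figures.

AUC_0→∞ = Dose_iv / CL
        = 75 / 43.3 = 1.7321 mg/L·hr

AUC = 1.73 mg/L·hr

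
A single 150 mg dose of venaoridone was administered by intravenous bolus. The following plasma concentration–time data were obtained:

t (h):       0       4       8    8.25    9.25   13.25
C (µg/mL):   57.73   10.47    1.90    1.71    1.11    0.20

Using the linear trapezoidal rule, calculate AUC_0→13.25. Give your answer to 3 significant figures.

Trapezoidal AUC_0→13.25:
  [0→4]: (57.73+10.47)/2 × 4 = 136.4
  [4→8]: (10.47+1.90)/2 × 4 = 24.74
  [8→8.25]: (1.90+1.71)/2 × 0.25 = 0.45125
  [8.25→9.25]: (1.71+1.11)/2 × 1 = 1.41
  [9.25→13.25]: (1.11+0.20)/2 × 4 = 2.62
  Sum = 165.62125 µg/mL·h

AUC = 166 µg/mL·h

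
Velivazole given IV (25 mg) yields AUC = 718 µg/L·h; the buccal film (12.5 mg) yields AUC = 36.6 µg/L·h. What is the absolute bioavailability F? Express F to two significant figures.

F = (AUC_ev / D_ev) / (AUC_iv / D_iv)
  = (36.6/12.5) / (718/25)
  = 2.928 / 28.72 = 0.1019

F = 0.10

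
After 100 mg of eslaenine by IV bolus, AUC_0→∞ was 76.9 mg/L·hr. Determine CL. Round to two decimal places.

CL = 1.30 L/hr

CL = Dose_iv / AUC_0→∞
   = 100 / 76.9 = 1.30039 L/hr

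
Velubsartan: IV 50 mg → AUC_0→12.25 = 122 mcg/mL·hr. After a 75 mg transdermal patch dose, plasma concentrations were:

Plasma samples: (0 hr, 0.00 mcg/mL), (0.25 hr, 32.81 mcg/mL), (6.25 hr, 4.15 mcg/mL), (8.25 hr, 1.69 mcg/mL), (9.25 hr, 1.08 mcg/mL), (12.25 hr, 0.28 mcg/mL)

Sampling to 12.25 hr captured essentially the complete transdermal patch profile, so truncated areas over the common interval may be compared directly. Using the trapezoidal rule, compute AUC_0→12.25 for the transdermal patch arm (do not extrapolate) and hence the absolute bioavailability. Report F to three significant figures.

Trapezoidal AUC_0→12.25 (transdermal patch):
  [0→0.25]: (0.00+32.81)/2 × 0.25 = 4.10125
  [0.25→6.25]: (32.81+4.15)/2 × 6 = 110.88
  [6.25→8.25]: (4.15+1.69)/2 × 2 = 5.84
  [8.25→9.25]: (1.69+1.08)/2 × 1 = 1.385
  [9.25→12.25]: (1.08+0.28)/2 × 3 = 2.04
  Sum = 124.24625 mcg/mL·hr
F = (AUC_ev/D_ev)/(AUC_iv/D_iv) = (124.24625/75)/(122/50) = 1.65662/2.44 = 0.6789

F = 0.679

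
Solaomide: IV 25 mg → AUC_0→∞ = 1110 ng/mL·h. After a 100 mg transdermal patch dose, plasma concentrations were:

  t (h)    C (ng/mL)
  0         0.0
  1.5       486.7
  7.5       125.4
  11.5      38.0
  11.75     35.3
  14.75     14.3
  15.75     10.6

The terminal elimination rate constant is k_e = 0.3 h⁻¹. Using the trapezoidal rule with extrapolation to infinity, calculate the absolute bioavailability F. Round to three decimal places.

F = 0.599

Trapezoidal AUC_0→15.75 (transdermal patch):
  [0→1.5]: (0.0+486.7)/2 × 1.5 = 365.025
  [1.5→7.5]: (486.7+125.4)/2 × 6 = 1836.3
  [7.5→11.5]: (125.4+38.0)/2 × 4 = 326.8
  [11.5→11.75]: (38.0+35.3)/2 × 0.25 = 9.1625
  [11.75→14.75]: (35.3+14.3)/2 × 3 = 74.4
  [14.75→15.75]: (14.3+10.6)/2 × 1 = 12.45
  Sum = 2624.1375 ng/mL·h
Tail: C_last/k_e = 10.6/0.3 = 35.333
AUC_0→∞ (transdermal patch) = 2624.1375 + 35.333 = 2659.4705 ng/mL·h
F = (AUC_ev/D_ev)/(AUC_iv/D_iv) = (2659.4705/100)/(1110/25) = 26.594705/44.4 = 0.5990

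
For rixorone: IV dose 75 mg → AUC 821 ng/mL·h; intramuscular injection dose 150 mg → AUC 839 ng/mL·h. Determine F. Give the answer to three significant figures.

F = 0.511

F = (AUC_ev / D_ev) / (AUC_iv / D_iv)
  = (839/150) / (821/75)
  = 5.59333 / 10.9467 = 0.5110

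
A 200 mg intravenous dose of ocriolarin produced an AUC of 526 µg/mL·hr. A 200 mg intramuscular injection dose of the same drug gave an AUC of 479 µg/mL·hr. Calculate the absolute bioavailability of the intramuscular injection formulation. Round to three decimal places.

F = (AUC_ev / D_ev) / (AUC_iv / D_iv)
  = (479/200) / (526/200)
  = 2.395 / 2.63 = 0.9106

F = 0.911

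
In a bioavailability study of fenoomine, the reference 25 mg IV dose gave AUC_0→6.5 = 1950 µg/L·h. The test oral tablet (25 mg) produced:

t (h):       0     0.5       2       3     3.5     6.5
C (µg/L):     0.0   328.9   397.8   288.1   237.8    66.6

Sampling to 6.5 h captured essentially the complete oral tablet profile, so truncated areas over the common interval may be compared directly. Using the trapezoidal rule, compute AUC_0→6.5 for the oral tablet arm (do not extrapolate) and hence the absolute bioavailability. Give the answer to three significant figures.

Trapezoidal AUC_0→6.5 (oral tablet):
  [0→0.5]: (0.0+328.9)/2 × 0.5 = 82.225
  [0.5→2]: (328.9+397.8)/2 × 1.5 = 545.025
  [2→3]: (397.8+288.1)/2 × 1 = 342.95
  [3→3.5]: (288.1+237.8)/2 × 0.5 = 131.475
  [3.5→6.5]: (237.8+66.6)/2 × 3 = 456.6
  Sum = 1558.275 µg/L·h
F = (AUC_ev/D_ev)/(AUC_iv/D_iv) = (1558.275/25)/(1950/25) = 62.331/78 = 0.7991

F = 0.799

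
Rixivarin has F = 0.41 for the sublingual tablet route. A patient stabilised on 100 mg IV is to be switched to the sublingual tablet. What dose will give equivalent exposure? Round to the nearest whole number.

For equal systemic exposure: F × D_ev = D_iv
D_ev = D_iv / F = 100 / 0.41 = 243.902 mg

D_sublingual = 244 mg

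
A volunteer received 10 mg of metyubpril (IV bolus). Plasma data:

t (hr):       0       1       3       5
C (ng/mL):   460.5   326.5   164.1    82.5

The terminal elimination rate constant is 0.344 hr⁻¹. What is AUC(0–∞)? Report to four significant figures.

AUC = 1371 ng/mL·hr

Trapezoidal AUC_0→5:
  [0→1]: (460.5+326.5)/2 × 1 = 393.5
  [1→3]: (326.5+164.1)/2 × 2 = 490.6
  [3→5]: (164.1+82.5)/2 × 2 = 246.6
  Sum = 1130.7 ng/mL·hr
Extrapolated tail: C_last / k_e = 82.5 / 0.344 = 239.826
AUC_0→∞ = 1130.7 + 239.826 = 1370.526 ng/mL·hr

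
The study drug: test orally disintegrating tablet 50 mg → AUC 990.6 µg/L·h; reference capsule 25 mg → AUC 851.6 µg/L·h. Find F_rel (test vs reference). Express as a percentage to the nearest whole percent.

F_rel = 58%

F_rel = (AUC_test/D_test) / (AUC_ref/D_ref)
      = (990.6/50) / (851.6/25)
      = 19.812 / 34.064 = 0.5816 = 58.16%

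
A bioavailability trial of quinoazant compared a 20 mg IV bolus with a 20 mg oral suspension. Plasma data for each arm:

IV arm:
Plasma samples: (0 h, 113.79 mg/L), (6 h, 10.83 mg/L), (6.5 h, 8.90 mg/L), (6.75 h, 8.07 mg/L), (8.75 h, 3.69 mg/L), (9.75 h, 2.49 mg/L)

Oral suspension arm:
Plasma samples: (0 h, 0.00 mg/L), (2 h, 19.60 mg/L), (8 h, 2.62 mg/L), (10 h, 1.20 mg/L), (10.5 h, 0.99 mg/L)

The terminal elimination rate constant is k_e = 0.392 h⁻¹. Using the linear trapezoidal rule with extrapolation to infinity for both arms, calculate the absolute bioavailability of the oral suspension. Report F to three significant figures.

F = 0.232

Trapezoidal AUC_0→9.75 (IV):
  [0→6]: (113.79+10.83)/2 × 6 = 373.86
  [6→6.5]: (10.83+8.90)/2 × 0.5 = 4.9325
  [6.5→6.75]: (8.90+8.07)/2 × 0.25 = 2.12125
  [6.75→8.75]: (8.07+3.69)/2 × 2 = 11.76
  [8.75→9.75]: (3.69+2.49)/2 × 1 = 3.09
  Sum = 395.76375 mg/L·h
IV tail: 2.49/0.392 = 6.352; AUC_iv,0→∞ = 395.76375 + 6.352 = 402.11575 mg/L·h
Trapezoidal AUC_0→10.5 (oral suspension):
  [0→2]: (0.00+19.60)/2 × 2 = 19.6
  [2→8]: (19.60+2.62)/2 × 6 = 66.66
  [8→10]: (2.62+1.20)/2 × 2 = 3.82
  [10→10.5]: (1.20+0.99)/2 × 0.5 = 0.5475
  Sum = 90.6275 mg/L·h
oral suspension tail: 0.99/0.392 = 2.526; AUC_ev,0→∞ = 90.6275 + 2.526 = 93.1535 mg/L·h
F = (AUC_ev/D_ev)/(AUC_iv/D_iv) = (93.1535/20)/(402.11575/20) = 4.657675/20.1058 = 0.2317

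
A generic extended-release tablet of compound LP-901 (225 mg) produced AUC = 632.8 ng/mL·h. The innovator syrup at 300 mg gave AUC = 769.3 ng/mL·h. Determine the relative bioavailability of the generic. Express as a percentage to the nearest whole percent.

F_rel = 110%

F_rel = (AUC_test/D_test) / (AUC_ref/D_ref)
      = (632.8/225) / (769.3/300)
      = 2.81244 / 2.56433 = 1.0968 = 109.68%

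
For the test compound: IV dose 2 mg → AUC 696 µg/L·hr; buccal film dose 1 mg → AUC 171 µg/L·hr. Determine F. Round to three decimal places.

F = 0.491

F = (AUC_ev / D_ev) / (AUC_iv / D_iv)
  = (171/1) / (696/2)
  = 171 / 348 = 0.4914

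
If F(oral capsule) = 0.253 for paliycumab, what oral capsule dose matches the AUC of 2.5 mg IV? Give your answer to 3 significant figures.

D_oral = 9.88 mg

For equal systemic exposure: F × D_ev = D_iv
D_ev = D_iv / F = 2.5 / 0.253 = 9.88142 mg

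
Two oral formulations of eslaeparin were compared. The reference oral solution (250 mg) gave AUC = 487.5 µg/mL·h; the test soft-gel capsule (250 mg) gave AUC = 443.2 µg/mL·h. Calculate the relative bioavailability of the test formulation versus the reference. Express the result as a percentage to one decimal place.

F_rel = (AUC_test/D_test) / (AUC_ref/D_ref)
      = (443.2/250) / (487.5/250)
      = 1.7728 / 1.95 = 0.9091 = 90.91%

F_rel = 90.9%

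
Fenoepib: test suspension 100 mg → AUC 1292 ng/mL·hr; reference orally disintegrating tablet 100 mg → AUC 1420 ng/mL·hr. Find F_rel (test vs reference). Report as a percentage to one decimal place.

F_rel = 91.0%

F_rel = (AUC_test/D_test) / (AUC_ref/D_ref)
      = (1292/100) / (1420/100)
      = 12.92 / 14.2 = 0.9099 = 90.99%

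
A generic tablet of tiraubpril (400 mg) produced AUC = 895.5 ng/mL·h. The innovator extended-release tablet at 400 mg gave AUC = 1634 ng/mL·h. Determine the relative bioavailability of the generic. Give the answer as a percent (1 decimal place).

F_rel = 54.8%

F_rel = (AUC_test/D_test) / (AUC_ref/D_ref)
      = (895.5/400) / (1634/400)
      = 2.23875 / 4.085 = 0.5480 = 54.80%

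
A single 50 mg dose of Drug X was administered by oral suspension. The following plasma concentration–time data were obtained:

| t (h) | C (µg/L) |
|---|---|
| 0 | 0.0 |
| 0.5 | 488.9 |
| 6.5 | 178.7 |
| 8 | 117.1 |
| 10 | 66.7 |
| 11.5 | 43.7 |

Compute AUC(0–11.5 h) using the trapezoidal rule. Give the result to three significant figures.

AUC = 2610 µg/L·h

Trapezoidal AUC_0→11.5:
  [0→0.5]: (0.0+488.9)/2 × 0.5 = 122.225
  [0.5→6.5]: (488.9+178.7)/2 × 6 = 2002.8
  [6.5→8]: (178.7+117.1)/2 × 1.5 = 221.85
  [8→10]: (117.1+66.7)/2 × 2 = 183.8
  [10→11.5]: (66.7+43.7)/2 × 1.5 = 82.8
  Sum = 2613.475 µg/L·h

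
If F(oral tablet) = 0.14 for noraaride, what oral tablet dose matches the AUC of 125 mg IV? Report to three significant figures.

D_oral = 893 mg

For equal systemic exposure: F × D_ev = D_iv
D_ev = D_iv / F = 125 / 0.14 = 892.857 mg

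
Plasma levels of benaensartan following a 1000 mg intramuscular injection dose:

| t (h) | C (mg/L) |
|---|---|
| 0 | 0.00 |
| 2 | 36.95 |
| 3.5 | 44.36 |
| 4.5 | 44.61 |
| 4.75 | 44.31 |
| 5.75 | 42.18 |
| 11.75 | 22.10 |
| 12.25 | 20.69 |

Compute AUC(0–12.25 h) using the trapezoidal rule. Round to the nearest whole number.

AUC = 400 mg/L·h

Trapezoidal AUC_0→12.25:
  [0→2]: (0.00+36.95)/2 × 2 = 36.95
  [2→3.5]: (36.95+44.36)/2 × 1.5 = 60.9825
  [3.5→4.5]: (44.36+44.61)/2 × 1 = 44.485
  [4.5→4.75]: (44.61+44.31)/2 × 0.25 = 11.115
  [4.75→5.75]: (44.31+42.18)/2 × 1 = 43.245
  [5.75→11.75]: (42.18+22.10)/2 × 6 = 192.84
  [11.75→12.25]: (22.10+20.69)/2 × 0.5 = 10.6975
  Sum = 400.315 mg/L·h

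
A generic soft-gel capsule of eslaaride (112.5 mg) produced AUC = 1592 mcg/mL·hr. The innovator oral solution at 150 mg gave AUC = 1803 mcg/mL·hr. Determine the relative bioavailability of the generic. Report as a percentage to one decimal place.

F_rel = 117.7%

F_rel = (AUC_test/D_test) / (AUC_ref/D_ref)
      = (1592/112.5) / (1803/150)
      = 14.1511 / 12.02 = 1.1773 = 117.73%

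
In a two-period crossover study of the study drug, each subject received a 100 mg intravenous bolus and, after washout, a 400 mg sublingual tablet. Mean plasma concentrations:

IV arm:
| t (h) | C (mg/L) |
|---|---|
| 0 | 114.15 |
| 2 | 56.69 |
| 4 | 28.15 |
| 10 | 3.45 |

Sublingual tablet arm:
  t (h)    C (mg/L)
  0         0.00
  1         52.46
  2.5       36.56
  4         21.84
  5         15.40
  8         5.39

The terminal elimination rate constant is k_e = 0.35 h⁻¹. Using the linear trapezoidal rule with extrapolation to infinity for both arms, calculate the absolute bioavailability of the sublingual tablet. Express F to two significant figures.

Trapezoidal AUC_0→10 (IV):
  [0→2]: (114.15+56.69)/2 × 2 = 170.84
  [2→4]: (56.69+28.15)/2 × 2 = 84.84
  [4→10]: (28.15+3.45)/2 × 6 = 94.8
  Sum = 350.48 mg/L·h
IV tail: 3.45/0.35 = 9.857; AUC_iv,0→∞ = 350.48 + 9.857 = 360.337 mg/L·h
Trapezoidal AUC_0→8 (sublingual tablet):
  [0→1]: (0.00+52.46)/2 × 1 = 26.23
  [1→2.5]: (52.46+36.56)/2 × 1.5 = 66.765
  [2.5→4]: (36.56+21.84)/2 × 1.5 = 43.8
  [4→5]: (21.84+15.40)/2 × 1 = 18.62
  [5→8]: (15.40+5.39)/2 × 3 = 31.185
  Sum = 186.6 mg/L·h
sublingual tablet tail: 5.39/0.35 = 15.400; AUC_ev,0→∞ = 186.6 + 15.400 = 202.0 mg/L·h
F = (AUC_ev/D_ev)/(AUC_iv/D_iv) = (202.0/400)/(360.337/100) = 0.505/3.60337 = 0.1401

F = 0.14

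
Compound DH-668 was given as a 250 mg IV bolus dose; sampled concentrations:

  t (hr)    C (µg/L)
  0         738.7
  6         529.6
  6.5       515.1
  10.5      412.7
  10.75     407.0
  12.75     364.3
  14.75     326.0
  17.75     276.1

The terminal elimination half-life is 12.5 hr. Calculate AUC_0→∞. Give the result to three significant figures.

Trapezoidal AUC_0→17.75:
  [0→6]: (738.7+529.6)/2 × 6 = 3804.9
  [6→6.5]: (529.6+515.1)/2 × 0.5 = 261.175
  [6.5→10.5]: (515.1+412.7)/2 × 4 = 1855.6
  [10.5→10.75]: (412.7+407.0)/2 × 0.25 = 102.4625
  [10.75→12.75]: (407.0+364.3)/2 × 2 = 771.3
  [12.75→14.75]: (364.3+326.0)/2 × 2 = 690.3
  [14.75→17.75]: (326.0+276.1)/2 × 3 = 903.15
  Sum = 8388.8875 µg/L·hr
k_e = ln2 / t½ = 0.693147 / 12.5 = 0.0555 hr^-1
Extrapolated tail: C_last / k_e = 276.1 / 0.0555 = 4974.775
AUC_0→∞ = 8388.8875 + 4974.775 = 13363.6625 µg/L·hr

AUC = 13400 µg/L·hr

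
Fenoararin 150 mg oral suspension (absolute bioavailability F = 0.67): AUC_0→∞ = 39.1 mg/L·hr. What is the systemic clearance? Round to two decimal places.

CL = 2.57 L/hr

CL = F × Dose / AUC_0→∞
   = 0.67 × 150 / 39.1 = 2.57033 L/hr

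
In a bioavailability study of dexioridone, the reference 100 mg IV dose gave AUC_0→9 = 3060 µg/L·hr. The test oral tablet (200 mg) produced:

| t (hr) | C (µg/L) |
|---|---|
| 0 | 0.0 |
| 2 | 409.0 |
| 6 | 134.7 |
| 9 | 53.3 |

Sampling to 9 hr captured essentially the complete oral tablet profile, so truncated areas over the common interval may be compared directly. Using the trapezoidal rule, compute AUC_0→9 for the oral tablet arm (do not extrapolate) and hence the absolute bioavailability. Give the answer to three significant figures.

Trapezoidal AUC_0→9 (oral tablet):
  [0→2]: (0.0+409.0)/2 × 2 = 409.0
  [2→6]: (409.0+134.7)/2 × 4 = 1087.4
  [6→9]: (134.7+53.3)/2 × 3 = 282.0
  Sum = 1778.4 µg/L·hr
F = (AUC_ev/D_ev)/(AUC_iv/D_iv) = (1778.4/200)/(3060/100) = 8.892/30.6 = 0.2906

F = 0.291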